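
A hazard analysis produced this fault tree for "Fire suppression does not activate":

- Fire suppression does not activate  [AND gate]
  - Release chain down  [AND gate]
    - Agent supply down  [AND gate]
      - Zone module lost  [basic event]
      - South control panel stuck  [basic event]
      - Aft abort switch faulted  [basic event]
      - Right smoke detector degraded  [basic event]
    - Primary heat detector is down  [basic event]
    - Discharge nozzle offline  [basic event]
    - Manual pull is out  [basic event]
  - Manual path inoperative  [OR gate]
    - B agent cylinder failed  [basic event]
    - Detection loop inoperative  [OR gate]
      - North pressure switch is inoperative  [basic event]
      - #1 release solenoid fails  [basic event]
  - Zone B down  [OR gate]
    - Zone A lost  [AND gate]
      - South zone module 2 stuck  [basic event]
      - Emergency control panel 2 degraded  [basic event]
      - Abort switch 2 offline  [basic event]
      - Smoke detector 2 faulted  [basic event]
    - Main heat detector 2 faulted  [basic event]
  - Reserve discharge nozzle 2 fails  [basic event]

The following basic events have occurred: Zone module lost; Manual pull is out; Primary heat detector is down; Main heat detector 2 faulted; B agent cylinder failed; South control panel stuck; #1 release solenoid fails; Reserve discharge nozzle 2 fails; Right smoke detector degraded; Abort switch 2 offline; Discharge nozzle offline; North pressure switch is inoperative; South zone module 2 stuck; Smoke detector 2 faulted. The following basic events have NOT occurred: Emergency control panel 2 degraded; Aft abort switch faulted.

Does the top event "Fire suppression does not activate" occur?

No

Agent supply down [AND]: Zone module lost=occurs, South control panel stuck=occurs, Aft abort switch faulted=not, Right smoke detector degraded=occurs → not all inputs occur → does not occur.
Release chain down [AND]: Agent supply down=not, Primary heat detector is down=occurs, Discharge nozzle offline=occurs, Manual pull is out=occurs → not all inputs occur → does not occur.
Detection loop inoperative [OR]: North pressure switch is inoperative=occurs, #1 release solenoid fails=occurs → at least one input occurs → occurs.
Manual path inoperative [OR]: B agent cylinder failed=occurs, Detection loop inoperative=occurs → at least one input occurs → occurs.
Zone A lost [AND]: South zone module 2 stuck=occurs, Emergency control panel 2 degraded=not, Abort switch 2 offline=occurs, Smoke detector 2 faulted=occurs → not all inputs occur → does not occur.
Zone B down [OR]: Zone A lost=not, Main heat detector 2 faulted=occurs → at least one input occurs → occurs.
Fire suppression does not activate [AND]: Release chain down=not, Manual path inoperative=occurs, Zone B down=occurs, Reserve discharge nozzle 2 fails=occurs → not all inputs occur → does not occur.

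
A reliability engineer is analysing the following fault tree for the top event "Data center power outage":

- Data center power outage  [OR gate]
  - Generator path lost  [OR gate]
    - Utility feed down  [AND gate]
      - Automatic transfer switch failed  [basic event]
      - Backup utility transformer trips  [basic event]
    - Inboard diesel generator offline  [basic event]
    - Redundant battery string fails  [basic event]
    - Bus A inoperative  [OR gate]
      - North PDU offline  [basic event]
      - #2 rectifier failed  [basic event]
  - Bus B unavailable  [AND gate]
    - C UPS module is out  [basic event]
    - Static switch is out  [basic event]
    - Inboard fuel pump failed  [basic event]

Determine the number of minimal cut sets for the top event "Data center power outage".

Utility feed down [AND]: one cut set from each child combined → 1 × 1 = 1 cut set(s).
Bus A inoperative [OR]: union of children's cut sets → 2 cut set(s).
Generator path lost [OR]: union of children's cut sets → 5 cut set(s).
Bus B unavailable [AND]: one cut set from each child combined → 1 × 1 × 1 = 1 cut set(s).
Data center power outage [OR]: union of children's cut sets → 6 cut set(s).
Minimal cut sets: {Automatic transfer switch failed, Backup utility transformer trips}; {Inboard diesel generator offline}; {Redundant battery string fails}; {North PDU offline}; {#2 rectifier failed}; {C UPS module is out, Inboard fuel pump failed, Static switch is out}.

6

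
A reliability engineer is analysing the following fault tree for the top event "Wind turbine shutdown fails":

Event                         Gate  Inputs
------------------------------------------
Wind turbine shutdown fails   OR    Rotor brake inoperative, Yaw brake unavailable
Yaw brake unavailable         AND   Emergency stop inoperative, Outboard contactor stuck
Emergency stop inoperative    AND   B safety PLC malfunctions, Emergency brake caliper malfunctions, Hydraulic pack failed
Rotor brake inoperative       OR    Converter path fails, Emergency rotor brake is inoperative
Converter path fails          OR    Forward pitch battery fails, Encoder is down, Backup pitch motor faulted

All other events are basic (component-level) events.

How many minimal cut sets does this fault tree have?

5

Converter path fails [OR]: union of children's cut sets → 3 cut set(s).
Rotor brake inoperative [OR]: union of children's cut sets → 4 cut set(s).
Emergency stop inoperative [AND]: one cut set from each child combined → 1 × 1 × 1 = 1 cut set(s).
Yaw brake unavailable [AND]: one cut set from each child combined → 1 × 1 = 1 cut set(s).
Wind turbine shutdown fails [OR]: union of children's cut sets → 5 cut set(s).
Minimal cut sets: {Forward pitch battery fails}; {Encoder is down}; {Backup pitch motor faulted}; {Emergency rotor brake is inoperative}; {B safety PLC malfunctions, Emergency brake caliper malfunctions, Hydraulic pack failed, Outboard contactor stuck}.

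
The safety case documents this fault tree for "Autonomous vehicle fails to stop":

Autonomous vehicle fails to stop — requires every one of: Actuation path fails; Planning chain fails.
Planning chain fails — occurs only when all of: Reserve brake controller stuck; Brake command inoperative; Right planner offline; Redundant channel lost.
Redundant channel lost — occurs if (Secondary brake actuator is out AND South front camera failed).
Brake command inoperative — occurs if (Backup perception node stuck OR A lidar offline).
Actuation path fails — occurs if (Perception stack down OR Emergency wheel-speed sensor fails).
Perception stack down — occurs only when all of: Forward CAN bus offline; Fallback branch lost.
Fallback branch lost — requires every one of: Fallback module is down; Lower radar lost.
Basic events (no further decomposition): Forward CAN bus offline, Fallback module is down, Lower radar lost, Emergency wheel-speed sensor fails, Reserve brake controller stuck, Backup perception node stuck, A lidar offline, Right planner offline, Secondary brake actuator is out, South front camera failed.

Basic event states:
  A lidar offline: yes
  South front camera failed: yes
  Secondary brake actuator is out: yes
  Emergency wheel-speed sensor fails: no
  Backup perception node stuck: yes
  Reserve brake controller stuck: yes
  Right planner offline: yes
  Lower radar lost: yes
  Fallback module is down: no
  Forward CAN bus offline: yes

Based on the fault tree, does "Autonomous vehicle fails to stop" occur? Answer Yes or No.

No

Fallback branch lost [AND]: Fallback module is down=not, Lower radar lost=occurs → not all inputs occur → does not occur.
Perception stack down [AND]: Forward CAN bus offline=occurs, Fallback branch lost=not → not all inputs occur → does not occur.
Actuation path fails [OR]: Perception stack down=not, Emergency wheel-speed sensor fails=not → no input occurs → does not occur.
Brake command inoperative [OR]: Backup perception node stuck=occurs, A lidar offline=occurs → at least one input occurs → occurs.
Redundant channel lost [AND]: Secondary brake actuator is out=occurs, South front camera failed=occurs → all inputs occur → occurs.
Planning chain fails [AND]: Reserve brake controller stuck=occurs, Brake command inoperative=occurs, Right planner offline=occurs, Redundant channel lost=occurs → all inputs occur → occurs.
Autonomous vehicle fails to stop [AND]: Actuation path fails=not, Planning chain fails=occurs → not all inputs occur → does not occur.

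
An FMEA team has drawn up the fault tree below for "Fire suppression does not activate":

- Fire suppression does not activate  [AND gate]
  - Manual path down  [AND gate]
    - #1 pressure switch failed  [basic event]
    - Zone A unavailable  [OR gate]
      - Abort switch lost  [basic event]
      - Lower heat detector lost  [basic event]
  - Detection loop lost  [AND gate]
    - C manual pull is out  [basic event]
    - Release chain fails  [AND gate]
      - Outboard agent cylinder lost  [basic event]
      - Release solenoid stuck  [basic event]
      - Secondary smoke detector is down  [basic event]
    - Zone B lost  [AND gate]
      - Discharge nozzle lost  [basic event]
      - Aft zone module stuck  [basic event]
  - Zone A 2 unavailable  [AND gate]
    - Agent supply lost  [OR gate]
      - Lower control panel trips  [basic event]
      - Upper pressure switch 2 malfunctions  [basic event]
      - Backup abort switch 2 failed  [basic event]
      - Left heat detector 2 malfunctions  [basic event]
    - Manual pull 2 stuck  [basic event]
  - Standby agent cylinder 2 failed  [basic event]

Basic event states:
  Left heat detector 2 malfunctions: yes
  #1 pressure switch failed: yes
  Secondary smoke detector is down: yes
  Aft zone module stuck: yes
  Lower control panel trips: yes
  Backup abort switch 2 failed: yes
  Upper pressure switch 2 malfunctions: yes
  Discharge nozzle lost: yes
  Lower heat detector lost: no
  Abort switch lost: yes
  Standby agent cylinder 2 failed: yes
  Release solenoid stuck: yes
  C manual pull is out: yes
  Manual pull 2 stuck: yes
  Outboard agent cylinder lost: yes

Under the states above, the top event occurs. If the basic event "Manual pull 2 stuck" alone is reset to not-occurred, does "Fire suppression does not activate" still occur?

No

Counterfactual: set "Manual pull 2 stuck" to not occurred.
Zone A unavailable [OR]: Abort switch lost=occurs, Lower heat detector lost=not → at least one input occurs → occurs.
Manual path down [AND]: #1 pressure switch failed=occurs, Zone A unavailable=occurs → all inputs occur → occurs.
Release chain fails [AND]: Outboard agent cylinder lost=occurs, Release solenoid stuck=occurs, Secondary smoke detector is down=occurs → all inputs occur → occurs.
Zone B lost [AND]: Discharge nozzle lost=occurs, Aft zone module stuck=occurs → all inputs occur → occurs.
Detection loop lost [AND]: C manual pull is out=occurs, Release chain fails=occurs, Zone B lost=occurs → all inputs occur → occurs.
Agent supply lost [OR]: Lower control panel trips=occurs, Upper pressure switch 2 malfunctions=occurs, Backup abort switch 2 failed=occurs, Left heat detector 2 malfunctions=occurs → at least one input occurs → occurs.
Zone A 2 unavailable [AND]: Agent supply lost=occurs, Manual pull 2 stuck=not → not all inputs occur → does not occur.
Fire suppression does not activate [AND]: Manual path down=occurs, Detection loop lost=occurs, Zone A 2 unavailable=not, Standby agent cylinder 2 failed=occurs → not all inputs occur → does not occur.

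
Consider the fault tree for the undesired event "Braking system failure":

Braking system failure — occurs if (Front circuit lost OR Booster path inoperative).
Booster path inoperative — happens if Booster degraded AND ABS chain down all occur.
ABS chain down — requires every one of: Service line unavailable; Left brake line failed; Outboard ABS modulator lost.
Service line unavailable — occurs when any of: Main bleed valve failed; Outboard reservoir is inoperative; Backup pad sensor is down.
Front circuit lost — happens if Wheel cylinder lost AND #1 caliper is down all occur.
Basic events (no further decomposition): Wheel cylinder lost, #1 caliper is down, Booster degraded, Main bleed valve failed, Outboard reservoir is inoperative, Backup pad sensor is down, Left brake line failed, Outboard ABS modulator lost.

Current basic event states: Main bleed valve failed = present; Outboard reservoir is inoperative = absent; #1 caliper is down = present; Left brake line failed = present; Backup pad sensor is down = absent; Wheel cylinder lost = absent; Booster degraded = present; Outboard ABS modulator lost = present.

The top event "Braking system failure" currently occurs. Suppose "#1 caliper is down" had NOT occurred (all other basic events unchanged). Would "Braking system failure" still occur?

Counterfactual: set "#1 caliper is down" to not occurred.
Front circuit lost [AND]: Wheel cylinder lost=not, #1 caliper is down=not → not all inputs occur → does not occur.
Service line unavailable [OR]: Main bleed valve failed=occurs, Outboard reservoir is inoperative=not, Backup pad sensor is down=not → at least one input occurs → occurs.
ABS chain down [AND]: Service line unavailable=occurs, Left brake line failed=occurs, Outboard ABS modulator lost=occurs → all inputs occur → occurs.
Booster path inoperative [AND]: Booster degraded=occurs, ABS chain down=occurs → all inputs occur → occurs.
Braking system failure [OR]: Front circuit lost=not, Booster path inoperative=occurs → at least one input occurs → occurs.

Yes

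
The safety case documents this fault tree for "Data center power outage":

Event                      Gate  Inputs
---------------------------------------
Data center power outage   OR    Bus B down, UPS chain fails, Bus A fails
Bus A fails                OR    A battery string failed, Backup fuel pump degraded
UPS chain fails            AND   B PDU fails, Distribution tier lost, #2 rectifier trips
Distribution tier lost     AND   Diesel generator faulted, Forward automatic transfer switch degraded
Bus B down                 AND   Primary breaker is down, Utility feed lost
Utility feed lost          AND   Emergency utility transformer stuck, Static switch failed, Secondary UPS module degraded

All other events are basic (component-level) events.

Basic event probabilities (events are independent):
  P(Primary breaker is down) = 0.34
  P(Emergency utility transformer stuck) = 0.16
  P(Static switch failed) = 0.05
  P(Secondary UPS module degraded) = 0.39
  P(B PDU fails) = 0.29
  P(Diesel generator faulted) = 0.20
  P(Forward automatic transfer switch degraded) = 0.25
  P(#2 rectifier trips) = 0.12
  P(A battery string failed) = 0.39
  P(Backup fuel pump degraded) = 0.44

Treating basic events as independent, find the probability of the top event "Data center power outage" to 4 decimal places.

0.6594

P(Utility feed lost) [AND] = 0.16 × 0.05 × 0.39 = 0.003120
P(Bus B down) [AND] = 0.34 × 0.003120 = 0.001061
P(Distribution tier lost) [AND] = 0.20 × 0.25 = 0.050000
P(UPS chain fails) [AND] = 0.29 × 0.050000 × 0.12 = 0.001740
P(Bus A fails) [OR] = 1 − (1−0.39) × (1−0.44) = 0.658400
P(Data center power outage) [OR] = 1 − (1−0.001061) × (1−0.001740) × (1−0.658400) = 0.659356
Rounded to 4 decimal places: P(Data center power outage) ≈ 0.6594.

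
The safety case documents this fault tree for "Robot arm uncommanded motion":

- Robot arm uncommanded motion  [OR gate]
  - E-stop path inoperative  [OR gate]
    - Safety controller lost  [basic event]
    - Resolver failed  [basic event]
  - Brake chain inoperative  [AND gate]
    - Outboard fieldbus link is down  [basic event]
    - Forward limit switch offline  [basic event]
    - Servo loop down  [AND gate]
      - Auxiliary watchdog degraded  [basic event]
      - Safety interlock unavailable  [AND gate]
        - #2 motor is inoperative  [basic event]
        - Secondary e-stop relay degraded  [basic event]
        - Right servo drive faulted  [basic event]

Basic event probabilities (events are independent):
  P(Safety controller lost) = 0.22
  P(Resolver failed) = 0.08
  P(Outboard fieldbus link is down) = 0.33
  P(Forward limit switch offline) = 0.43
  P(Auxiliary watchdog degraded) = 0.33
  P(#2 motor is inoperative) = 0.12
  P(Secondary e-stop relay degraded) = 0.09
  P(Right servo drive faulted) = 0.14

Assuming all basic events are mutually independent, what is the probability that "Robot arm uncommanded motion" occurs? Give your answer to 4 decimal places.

0.2825

P(E-stop path inoperative) [OR] = 1 − (1−0.22) × (1−0.08) = 0.282400
P(Safety interlock unavailable) [AND] = 0.12 × 0.09 × 0.14 = 0.001512
P(Servo loop down) [AND] = 0.33 × 0.001512 = 0.000499
P(Brake chain inoperative) [AND] = 0.33 × 0.43 × 0.000499 = 0.000071
P(Robot arm uncommanded motion) [OR] = 1 − (1−0.282400) × (1−0.000071) = 0.282451
Rounded to 4 decimal places: P(Robot arm uncommanded motion) ≈ 0.2825.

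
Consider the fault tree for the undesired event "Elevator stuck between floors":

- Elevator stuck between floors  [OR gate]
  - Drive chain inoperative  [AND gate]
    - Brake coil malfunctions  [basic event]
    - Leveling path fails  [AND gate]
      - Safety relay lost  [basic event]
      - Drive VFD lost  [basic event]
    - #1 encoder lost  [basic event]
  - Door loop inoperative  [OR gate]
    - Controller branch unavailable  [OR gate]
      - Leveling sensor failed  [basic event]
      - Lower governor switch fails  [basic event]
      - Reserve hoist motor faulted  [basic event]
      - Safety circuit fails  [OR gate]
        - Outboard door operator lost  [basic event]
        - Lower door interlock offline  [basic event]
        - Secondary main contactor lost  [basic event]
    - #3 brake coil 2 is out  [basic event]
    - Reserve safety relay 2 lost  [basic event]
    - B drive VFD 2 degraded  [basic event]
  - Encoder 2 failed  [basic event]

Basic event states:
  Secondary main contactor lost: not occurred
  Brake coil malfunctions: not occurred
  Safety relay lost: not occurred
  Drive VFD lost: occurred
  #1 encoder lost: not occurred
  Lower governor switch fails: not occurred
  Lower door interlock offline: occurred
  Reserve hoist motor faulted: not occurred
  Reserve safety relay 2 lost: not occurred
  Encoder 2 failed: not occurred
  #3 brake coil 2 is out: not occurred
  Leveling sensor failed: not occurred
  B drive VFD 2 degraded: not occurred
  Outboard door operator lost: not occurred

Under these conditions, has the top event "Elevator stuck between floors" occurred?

Yes

Leveling path fails [AND]: Safety relay lost=not, Drive VFD lost=occurs → not all inputs occur → does not occur.
Drive chain inoperative [AND]: Brake coil malfunctions=not, Leveling path fails=not, #1 encoder lost=not → not all inputs occur → does not occur.
Safety circuit fails [OR]: Outboard door operator lost=not, Lower door interlock offline=occurs, Secondary main contactor lost=not → at least one input occurs → occurs.
Controller branch unavailable [OR]: Leveling sensor failed=not, Lower governor switch fails=not, Reserve hoist motor faulted=not, Safety circuit fails=occurs → at least one input occurs → occurs.
Door loop inoperative [OR]: Controller branch unavailable=occurs, #3 brake coil 2 is out=not, Reserve safety relay 2 lost=not, B drive VFD 2 degraded=not → at least one input occurs → occurs.
Elevator stuck between floors [OR]: Drive chain inoperative=not, Door loop inoperative=occurs, Encoder 2 failed=not → at least one input occurs → occurs.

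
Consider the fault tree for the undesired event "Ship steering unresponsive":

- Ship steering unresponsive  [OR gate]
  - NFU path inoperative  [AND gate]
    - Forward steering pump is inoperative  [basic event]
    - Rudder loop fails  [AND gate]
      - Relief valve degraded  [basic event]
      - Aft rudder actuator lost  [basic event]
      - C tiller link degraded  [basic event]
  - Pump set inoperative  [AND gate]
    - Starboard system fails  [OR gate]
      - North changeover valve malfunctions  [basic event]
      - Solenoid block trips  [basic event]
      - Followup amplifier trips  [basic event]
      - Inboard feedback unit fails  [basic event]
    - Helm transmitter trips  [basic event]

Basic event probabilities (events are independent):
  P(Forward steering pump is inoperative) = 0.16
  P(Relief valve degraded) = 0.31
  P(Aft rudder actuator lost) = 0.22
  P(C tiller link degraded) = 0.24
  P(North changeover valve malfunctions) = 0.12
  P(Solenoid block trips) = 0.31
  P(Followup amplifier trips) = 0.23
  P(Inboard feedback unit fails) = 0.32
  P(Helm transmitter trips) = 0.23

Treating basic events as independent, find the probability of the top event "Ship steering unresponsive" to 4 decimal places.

P(Rudder loop fails) [AND] = 0.31 × 0.22 × 0.24 = 0.016368
P(NFU path inoperative) [AND] = 0.16 × 0.016368 = 0.002619
P(Starboard system fails) [OR] = 1 − (1−0.12) × (1−0.31) × (1−0.23) × (1−0.32) = 0.682070
P(Pump set inoperative) [AND] = 0.682070 × 0.23 = 0.156876
P(Ship steering unresponsive) [OR] = 1 − (1−0.002619) × (1−0.156876) = 0.159084
Rounded to 4 decimal places: P(Ship steering unresponsive) ≈ 0.1591.

0.1591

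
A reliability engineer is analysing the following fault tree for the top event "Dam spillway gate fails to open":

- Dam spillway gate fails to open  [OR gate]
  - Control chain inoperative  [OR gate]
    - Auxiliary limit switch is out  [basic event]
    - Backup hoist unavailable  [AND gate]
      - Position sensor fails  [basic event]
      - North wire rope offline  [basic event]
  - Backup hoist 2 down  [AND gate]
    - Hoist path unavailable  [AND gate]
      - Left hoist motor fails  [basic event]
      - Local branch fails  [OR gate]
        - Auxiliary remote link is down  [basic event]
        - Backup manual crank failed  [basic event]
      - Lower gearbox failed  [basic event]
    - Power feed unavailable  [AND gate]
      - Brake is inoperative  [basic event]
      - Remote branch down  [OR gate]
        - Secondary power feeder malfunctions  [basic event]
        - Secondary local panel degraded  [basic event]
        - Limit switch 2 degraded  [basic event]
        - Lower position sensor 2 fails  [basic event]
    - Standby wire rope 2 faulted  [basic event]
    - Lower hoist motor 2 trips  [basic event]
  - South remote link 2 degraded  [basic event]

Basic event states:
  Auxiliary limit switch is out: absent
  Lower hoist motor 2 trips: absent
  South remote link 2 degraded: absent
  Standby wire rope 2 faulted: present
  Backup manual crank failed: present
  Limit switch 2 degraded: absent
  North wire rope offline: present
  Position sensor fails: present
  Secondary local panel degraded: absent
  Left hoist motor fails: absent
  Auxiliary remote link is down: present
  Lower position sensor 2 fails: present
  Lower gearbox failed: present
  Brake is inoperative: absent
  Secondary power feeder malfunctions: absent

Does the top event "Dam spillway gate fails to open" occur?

Backup hoist unavailable [AND]: Position sensor fails=occurs, North wire rope offline=occurs → all inputs occur → occurs.
Control chain inoperative [OR]: Auxiliary limit switch is out=not, Backup hoist unavailable=occurs → at least one input occurs → occurs.
Local branch fails [OR]: Auxiliary remote link is down=occurs, Backup manual crank failed=occurs → at least one input occurs → occurs.
Hoist path unavailable [AND]: Left hoist motor fails=not, Local branch fails=occurs, Lower gearbox failed=occurs → not all inputs occur → does not occur.
Remote branch down [OR]: Secondary power feeder malfunctions=not, Secondary local panel degraded=not, Limit switch 2 degraded=not, Lower position sensor 2 fails=occurs → at least one input occurs → occurs.
Power feed unavailable [AND]: Brake is inoperative=not, Remote branch down=occurs → not all inputs occur → does not occur.
Backup hoist 2 down [AND]: Hoist path unavailable=not, Power feed unavailable=not, Standby wire rope 2 faulted=occurs, Lower hoist motor 2 trips=not → not all inputs occur → does not occur.
Dam spillway gate fails to open [OR]: Control chain inoperative=occurs, Backup hoist 2 down=not, South remote link 2 degraded=not → at least one input occurs → occurs.

Yes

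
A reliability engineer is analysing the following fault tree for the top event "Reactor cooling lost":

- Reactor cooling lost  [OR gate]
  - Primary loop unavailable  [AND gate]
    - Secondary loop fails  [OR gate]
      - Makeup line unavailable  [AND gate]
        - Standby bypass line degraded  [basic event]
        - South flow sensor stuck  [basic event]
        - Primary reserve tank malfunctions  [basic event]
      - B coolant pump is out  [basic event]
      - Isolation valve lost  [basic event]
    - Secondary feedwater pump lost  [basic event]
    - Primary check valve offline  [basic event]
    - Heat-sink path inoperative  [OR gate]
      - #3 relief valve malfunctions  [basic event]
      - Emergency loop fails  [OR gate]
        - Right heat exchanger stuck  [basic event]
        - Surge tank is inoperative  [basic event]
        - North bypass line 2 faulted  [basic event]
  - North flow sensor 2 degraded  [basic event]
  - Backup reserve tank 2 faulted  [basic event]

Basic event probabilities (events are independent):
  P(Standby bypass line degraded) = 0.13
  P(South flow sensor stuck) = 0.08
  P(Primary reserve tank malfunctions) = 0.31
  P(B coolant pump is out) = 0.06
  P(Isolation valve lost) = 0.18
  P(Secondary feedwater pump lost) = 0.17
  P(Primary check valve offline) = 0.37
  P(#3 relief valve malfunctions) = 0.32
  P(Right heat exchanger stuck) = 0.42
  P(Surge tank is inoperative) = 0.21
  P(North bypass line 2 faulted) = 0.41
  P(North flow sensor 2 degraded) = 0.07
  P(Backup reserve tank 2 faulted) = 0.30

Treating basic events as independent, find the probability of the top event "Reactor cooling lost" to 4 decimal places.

P(Makeup line unavailable) [AND] = 0.13 × 0.08 × 0.31 = 0.003224
P(Secondary loop fails) [OR] = 1 − (1−0.003224) × (1−0.06) × (1−0.18) = 0.231685
P(Emergency loop fails) [OR] = 1 − (1−0.42) × (1−0.21) × (1−0.41) = 0.729662
P(Heat-sink path inoperative) [OR] = 1 − (1−0.32) × (1−0.729662) = 0.816170
P(Primary loop unavailable) [AND] = 0.231685 × 0.17 × 0.37 × 0.816170 = 0.011894
P(Reactor cooling lost) [OR] = 1 − (1−0.011894) × (1−0.07) × (1−0.30) = 0.356743
Rounded to 4 decimal places: P(Reactor cooling lost) ≈ 0.3567.

0.3567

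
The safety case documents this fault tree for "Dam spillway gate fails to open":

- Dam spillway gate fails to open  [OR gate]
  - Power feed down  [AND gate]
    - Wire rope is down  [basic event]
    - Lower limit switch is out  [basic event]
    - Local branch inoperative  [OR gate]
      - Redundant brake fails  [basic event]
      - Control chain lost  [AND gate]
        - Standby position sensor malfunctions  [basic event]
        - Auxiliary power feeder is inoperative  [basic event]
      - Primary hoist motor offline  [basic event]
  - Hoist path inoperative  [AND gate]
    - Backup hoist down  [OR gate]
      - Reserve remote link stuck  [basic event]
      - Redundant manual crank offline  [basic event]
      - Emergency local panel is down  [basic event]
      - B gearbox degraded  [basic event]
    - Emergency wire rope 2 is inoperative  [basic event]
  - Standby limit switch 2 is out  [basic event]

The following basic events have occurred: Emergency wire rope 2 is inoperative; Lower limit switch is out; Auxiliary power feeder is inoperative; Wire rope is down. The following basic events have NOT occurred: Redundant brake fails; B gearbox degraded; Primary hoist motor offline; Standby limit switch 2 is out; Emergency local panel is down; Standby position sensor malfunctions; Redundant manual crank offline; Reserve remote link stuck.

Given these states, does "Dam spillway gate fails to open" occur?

Control chain lost [AND]: Standby position sensor malfunctions=not, Auxiliary power feeder is inoperative=occurs → not all inputs occur → does not occur.
Local branch inoperative [OR]: Redundant brake fails=not, Control chain lost=not, Primary hoist motor offline=not → no input occurs → does not occur.
Power feed down [AND]: Wire rope is down=occurs, Lower limit switch is out=occurs, Local branch inoperative=not → not all inputs occur → does not occur.
Backup hoist down [OR]: Reserve remote link stuck=not, Redundant manual crank offline=not, Emergency local panel is down=not, B gearbox degraded=not → no input occurs → does not occur.
Hoist path inoperative [AND]: Backup hoist down=not, Emergency wire rope 2 is inoperative=occurs → not all inputs occur → does not occur.
Dam spillway gate fails to open [OR]: Power feed down=not, Hoist path inoperative=not, Standby limit switch 2 is out=not → no input occurs → does not occur.

No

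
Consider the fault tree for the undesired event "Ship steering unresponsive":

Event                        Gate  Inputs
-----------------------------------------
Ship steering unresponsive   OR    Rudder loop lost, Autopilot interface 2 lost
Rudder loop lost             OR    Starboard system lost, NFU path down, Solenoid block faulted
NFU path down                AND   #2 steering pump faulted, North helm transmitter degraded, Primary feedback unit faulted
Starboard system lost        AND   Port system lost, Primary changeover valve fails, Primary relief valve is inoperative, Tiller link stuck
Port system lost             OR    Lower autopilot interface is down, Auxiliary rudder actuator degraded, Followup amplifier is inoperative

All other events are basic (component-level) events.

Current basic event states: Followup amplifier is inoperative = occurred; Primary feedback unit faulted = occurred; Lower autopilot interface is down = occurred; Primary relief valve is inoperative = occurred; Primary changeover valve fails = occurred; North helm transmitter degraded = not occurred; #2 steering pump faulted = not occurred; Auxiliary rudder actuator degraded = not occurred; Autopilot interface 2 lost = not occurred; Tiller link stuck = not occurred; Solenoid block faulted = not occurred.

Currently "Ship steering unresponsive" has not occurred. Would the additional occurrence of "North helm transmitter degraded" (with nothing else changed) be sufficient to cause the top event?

No

Counterfactual: set "North helm transmitter degraded" to occurred.
Port system lost [OR]: Lower autopilot interface is down=occurs, Auxiliary rudder actuator degraded=not, Followup amplifier is inoperative=occurs → at least one input occurs → occurs.
Starboard system lost [AND]: Port system lost=occurs, Primary changeover valve fails=occurs, Primary relief valve is inoperative=occurs, Tiller link stuck=not → not all inputs occur → does not occur.
NFU path down [AND]: #2 steering pump faulted=not, North helm transmitter degraded=occurs, Primary feedback unit faulted=occurs → not all inputs occur → does not occur.
Rudder loop lost [OR]: Starboard system lost=not, NFU path down=not, Solenoid block faulted=not → no input occurs → does not occur.
Ship steering unresponsive [OR]: Rudder loop lost=not, Autopilot interface 2 lost=not → no input occurs → does not occur.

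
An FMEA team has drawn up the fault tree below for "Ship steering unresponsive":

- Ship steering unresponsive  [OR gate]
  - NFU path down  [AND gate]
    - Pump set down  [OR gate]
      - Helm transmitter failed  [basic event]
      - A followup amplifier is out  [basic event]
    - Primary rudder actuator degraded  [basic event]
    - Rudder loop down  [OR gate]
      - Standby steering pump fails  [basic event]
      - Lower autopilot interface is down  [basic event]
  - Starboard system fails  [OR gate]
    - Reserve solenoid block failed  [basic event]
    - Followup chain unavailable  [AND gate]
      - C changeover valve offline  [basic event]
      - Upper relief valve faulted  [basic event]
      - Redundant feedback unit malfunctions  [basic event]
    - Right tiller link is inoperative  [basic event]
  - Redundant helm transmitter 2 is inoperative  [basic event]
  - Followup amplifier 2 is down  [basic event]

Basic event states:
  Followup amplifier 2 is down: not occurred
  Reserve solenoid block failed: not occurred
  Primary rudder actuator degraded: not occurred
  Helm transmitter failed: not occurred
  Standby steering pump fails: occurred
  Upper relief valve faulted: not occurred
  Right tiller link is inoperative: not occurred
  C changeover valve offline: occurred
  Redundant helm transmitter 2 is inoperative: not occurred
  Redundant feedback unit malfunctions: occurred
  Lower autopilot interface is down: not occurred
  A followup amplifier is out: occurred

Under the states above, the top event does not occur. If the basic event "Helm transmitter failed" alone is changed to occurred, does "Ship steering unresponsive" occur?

No

Counterfactual: set "Helm transmitter failed" to occurred.
Pump set down [OR]: Helm transmitter failed=occurs, A followup amplifier is out=occurs → at least one input occurs → occurs.
Rudder loop down [OR]: Standby steering pump fails=occurs, Lower autopilot interface is down=not → at least one input occurs → occurs.
NFU path down [AND]: Pump set down=occurs, Primary rudder actuator degraded=not, Rudder loop down=occurs → not all inputs occur → does not occur.
Followup chain unavailable [AND]: C changeover valve offline=occurs, Upper relief valve faulted=not, Redundant feedback unit malfunctions=occurs → not all inputs occur → does not occur.
Starboard system fails [OR]: Reserve solenoid block failed=not, Followup chain unavailable=not, Right tiller link is inoperative=not → no input occurs → does not occur.
Ship steering unresponsive [OR]: NFU path down=not, Starboard system fails=not, Redundant helm transmitter 2 is inoperative=not, Followup amplifier 2 is down=not → no input occurs → does not occur.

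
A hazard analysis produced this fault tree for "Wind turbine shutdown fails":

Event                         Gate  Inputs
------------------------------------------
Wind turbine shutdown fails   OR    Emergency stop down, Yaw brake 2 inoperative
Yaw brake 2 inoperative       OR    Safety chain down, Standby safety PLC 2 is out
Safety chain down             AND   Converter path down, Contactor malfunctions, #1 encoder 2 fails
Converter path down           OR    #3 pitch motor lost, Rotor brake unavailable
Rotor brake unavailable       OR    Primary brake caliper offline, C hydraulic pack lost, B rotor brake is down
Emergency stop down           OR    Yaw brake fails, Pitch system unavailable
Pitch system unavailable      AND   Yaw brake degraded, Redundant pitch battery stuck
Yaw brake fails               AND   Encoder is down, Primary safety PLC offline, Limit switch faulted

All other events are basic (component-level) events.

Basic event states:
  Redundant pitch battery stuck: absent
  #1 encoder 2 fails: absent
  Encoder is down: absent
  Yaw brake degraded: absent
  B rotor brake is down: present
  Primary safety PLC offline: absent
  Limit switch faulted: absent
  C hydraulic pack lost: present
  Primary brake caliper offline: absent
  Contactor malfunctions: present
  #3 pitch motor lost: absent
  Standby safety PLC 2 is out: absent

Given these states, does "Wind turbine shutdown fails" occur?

No

Yaw brake fails [AND]: Encoder is down=not, Primary safety PLC offline=not, Limit switch faulted=not → not all inputs occur → does not occur.
Pitch system unavailable [AND]: Yaw brake degraded=not, Redundant pitch battery stuck=not → not all inputs occur → does not occur.
Emergency stop down [OR]: Yaw brake fails=not, Pitch system unavailable=not → no input occurs → does not occur.
Rotor brake unavailable [OR]: Primary brake caliper offline=not, C hydraulic pack lost=occurs, B rotor brake is down=occurs → at least one input occurs → occurs.
Converter path down [OR]: #3 pitch motor lost=not, Rotor brake unavailable=occurs → at least one input occurs → occurs.
Safety chain down [AND]: Converter path down=occurs, Contactor malfunctions=occurs, #1 encoder 2 fails=not → not all inputs occur → does not occur.
Yaw brake 2 inoperative [OR]: Safety chain down=not, Standby safety PLC 2 is out=not → no input occurs → does not occur.
Wind turbine shutdown fails [OR]: Emergency stop down=not, Yaw brake 2 inoperative=not → no input occurs → does not occur.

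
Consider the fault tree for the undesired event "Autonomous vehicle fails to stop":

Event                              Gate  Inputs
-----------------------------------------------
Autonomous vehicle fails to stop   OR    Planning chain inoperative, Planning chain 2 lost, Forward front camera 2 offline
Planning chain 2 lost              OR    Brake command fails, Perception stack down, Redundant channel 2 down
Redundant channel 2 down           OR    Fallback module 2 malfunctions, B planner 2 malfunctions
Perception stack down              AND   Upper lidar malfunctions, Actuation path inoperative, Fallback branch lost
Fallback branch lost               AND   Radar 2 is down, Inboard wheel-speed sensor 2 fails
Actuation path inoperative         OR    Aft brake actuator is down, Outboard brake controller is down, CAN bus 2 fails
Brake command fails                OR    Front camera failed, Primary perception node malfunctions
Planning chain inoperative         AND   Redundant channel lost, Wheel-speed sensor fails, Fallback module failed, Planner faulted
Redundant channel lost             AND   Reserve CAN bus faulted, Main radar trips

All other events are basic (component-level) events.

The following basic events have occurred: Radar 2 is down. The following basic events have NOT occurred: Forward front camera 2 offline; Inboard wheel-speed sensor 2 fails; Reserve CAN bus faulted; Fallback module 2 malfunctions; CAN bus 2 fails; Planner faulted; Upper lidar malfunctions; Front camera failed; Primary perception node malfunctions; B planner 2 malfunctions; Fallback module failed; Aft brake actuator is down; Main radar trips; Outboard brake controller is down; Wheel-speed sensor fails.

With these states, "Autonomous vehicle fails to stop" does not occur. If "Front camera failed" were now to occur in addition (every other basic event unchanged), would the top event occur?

Counterfactual: set "Front camera failed" to occurred.
Redundant channel lost [AND]: Reserve CAN bus faulted=not, Main radar trips=not → not all inputs occur → does not occur.
Planning chain inoperative [AND]: Redundant channel lost=not, Wheel-speed sensor fails=not, Fallback module failed=not, Planner faulted=not → not all inputs occur → does not occur.
Brake command fails [OR]: Front camera failed=occurs, Primary perception node malfunctions=not → at least one input occurs → occurs.
Actuation path inoperative [OR]: Aft brake actuator is down=not, Outboard brake controller is down=not, CAN bus 2 fails=not → no input occurs → does not occur.
Fallback branch lost [AND]: Radar 2 is down=occurs, Inboard wheel-speed sensor 2 fails=not → not all inputs occur → does not occur.
Perception stack down [AND]: Upper lidar malfunctions=not, Actuation path inoperative=not, Fallback branch lost=not → not all inputs occur → does not occur.
Redundant channel 2 down [OR]: Fallback module 2 malfunctions=not, B planner 2 malfunctions=not → no input occurs → does not occur.
Planning chain 2 lost [OR]: Brake command fails=occurs, Perception stack down=not, Redundant channel 2 down=not → at least one input occurs → occurs.
Autonomous vehicle fails to stop [OR]: Planning chain inoperative=not, Planning chain 2 lost=occurs, Forward front camera 2 offline=not → at least one input occurs → occurs.

Yes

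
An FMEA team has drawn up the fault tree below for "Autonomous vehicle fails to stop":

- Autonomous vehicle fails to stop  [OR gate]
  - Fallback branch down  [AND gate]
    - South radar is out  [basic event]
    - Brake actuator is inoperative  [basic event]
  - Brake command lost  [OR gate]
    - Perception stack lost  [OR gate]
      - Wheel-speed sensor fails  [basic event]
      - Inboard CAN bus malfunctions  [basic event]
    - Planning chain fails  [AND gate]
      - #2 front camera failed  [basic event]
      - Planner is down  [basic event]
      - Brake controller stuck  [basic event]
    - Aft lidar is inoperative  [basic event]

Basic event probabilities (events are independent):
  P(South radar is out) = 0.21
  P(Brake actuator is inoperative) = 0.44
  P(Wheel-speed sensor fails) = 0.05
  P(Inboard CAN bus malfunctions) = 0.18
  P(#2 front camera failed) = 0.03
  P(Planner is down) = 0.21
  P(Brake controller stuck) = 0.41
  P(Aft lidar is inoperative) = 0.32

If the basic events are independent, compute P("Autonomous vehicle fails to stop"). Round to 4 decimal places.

0.5205

P(Fallback branch down) [AND] = 0.21 × 0.44 = 0.092400
P(Perception stack lost) [OR] = 1 − (1−0.05) × (1−0.18) = 0.221000
P(Planning chain fails) [AND] = 0.03 × 0.21 × 0.41 = 0.002583
P(Brake command lost) [OR] = 1 − (1−0.221000) × (1−0.002583) × (1−0.32) = 0.471648
P(Autonomous vehicle fails to stop) [OR] = 1 − (1−0.092400) × (1−0.471648) = 0.520468
Rounded to 4 decimal places: P(Autonomous vehicle fails to stop) ≈ 0.5205.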